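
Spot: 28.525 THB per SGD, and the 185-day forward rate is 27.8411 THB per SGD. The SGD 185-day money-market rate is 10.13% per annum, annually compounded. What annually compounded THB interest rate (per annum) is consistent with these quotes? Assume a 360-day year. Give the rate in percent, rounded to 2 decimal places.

T = 185/360 years.
CIP gives F = S · g_THB/g_SGD, so g_THB/g_SGD = 27.8411/28.525 = 0.9760245.
The SGD side grows by (1 + 0.1013)^(185/360) = 1.0508358.
That pins the THB growth at 1.0256415.
Annualise: 1.0256415^(360/185) − 1 = 0.050502 = 5.05%.

5.05%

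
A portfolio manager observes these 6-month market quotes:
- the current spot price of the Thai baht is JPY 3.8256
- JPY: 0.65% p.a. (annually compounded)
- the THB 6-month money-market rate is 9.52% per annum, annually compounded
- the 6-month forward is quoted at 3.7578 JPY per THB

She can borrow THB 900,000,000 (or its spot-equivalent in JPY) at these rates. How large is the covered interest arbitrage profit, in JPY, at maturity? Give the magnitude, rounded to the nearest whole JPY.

T = 6/12 years.
Keep in THB, deliver into the forward: 900,000,000·1.046518036156·3.7578 = JPY 3,539,344,928.64.
Swap to JPY now, deposit: 900,000,000·3.8256·1.003244735845 = JPY 3,454,211,755.30.
The quoted forward overvalues THB, so borrow JPY, buy THB at spot, deposit the THB at 9.52%, and sell the proceeds forward at 3.7578.
Arbitrage profit = |3,539,344,928.64 − 3,454,211,755.30| = JPY 85,133,173.

JPY 85,133,173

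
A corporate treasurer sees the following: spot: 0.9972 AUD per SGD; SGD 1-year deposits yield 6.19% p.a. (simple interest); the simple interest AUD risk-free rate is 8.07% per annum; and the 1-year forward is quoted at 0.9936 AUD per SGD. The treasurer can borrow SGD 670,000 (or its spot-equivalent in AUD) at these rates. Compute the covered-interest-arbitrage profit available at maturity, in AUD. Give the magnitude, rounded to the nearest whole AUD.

T = 1 year.
Invest the SGD and cover forward: 670,000 × 1.061900 × 0.9936 = AUD 706,919.57.
Convert at spot and invest in AUD: 670,000 × 0.9972 × 1.080700 = AUD 722,041.61.
The quoted forward undervalues SGD, so borrow SGD, convert to AUD at spot, deposit the AUD at 8.07%, and buy SGD forward at 0.9936 to cover the loan.
Profit = 722,041.61 − 706,919.57 = AUD 15,122.

AUD 15,122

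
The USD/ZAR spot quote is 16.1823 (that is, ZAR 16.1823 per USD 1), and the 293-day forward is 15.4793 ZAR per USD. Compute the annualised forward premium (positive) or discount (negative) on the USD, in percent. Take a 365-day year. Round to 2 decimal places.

-5.41%

T = 293/365 years.
(F − S)/S = (15.4793 − 16.1823)/16.1823 = -0.0434425.
Annualise by dividing by T: -0.0434425 / (293/365) = -0.054118 → -5.41%.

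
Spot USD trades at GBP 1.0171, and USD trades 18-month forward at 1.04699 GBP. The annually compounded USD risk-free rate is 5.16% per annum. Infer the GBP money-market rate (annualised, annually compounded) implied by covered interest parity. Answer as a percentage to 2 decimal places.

7.21%

T = 18/12 years.
By CIP, F/S equals the GBP-to-USD growth ratio: 1.04699/1.0171 = 1.0293875.
The USD side grows by (1 + 0.0516)^(18/12) = 1.078390.
Hence g_GBP = 1.1100812.
r = 1.1100812^(12/18) − 1 = 0.072103 → 7.21%.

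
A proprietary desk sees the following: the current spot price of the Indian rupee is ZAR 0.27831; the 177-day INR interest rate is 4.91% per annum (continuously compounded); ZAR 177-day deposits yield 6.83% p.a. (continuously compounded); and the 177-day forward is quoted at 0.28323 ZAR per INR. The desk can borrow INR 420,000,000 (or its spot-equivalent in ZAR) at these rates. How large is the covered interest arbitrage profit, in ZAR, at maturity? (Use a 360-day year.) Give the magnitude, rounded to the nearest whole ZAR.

ZAR 981,134

T = 177/360 years.
Keep in INR, deliver into the forward: 420,000,000·1.02443458227·0.28323 = ZAR 121,863,254.83.
Swap to ZAR now, deposit: 420,000,000·0.27831·1.03415103422 = ZAR 120,882,121.22.
The quoted forward overvalues INR, so borrow ZAR, buy INR at spot, deposit the INR at 4.91%, and sell the proceeds forward at 0.28323.
Arbitrage profit = |121,863,254.83 − 120,882,121.22| = ZAR 981,134.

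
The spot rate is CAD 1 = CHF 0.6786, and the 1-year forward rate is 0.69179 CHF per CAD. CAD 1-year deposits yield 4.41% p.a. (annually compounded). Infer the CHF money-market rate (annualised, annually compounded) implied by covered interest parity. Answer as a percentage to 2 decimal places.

6.44%

T = 1 year.
CIP gives F = S · g_CHF/g_CAD, so g_CHF/g_CAD = 0.69179/0.6786 = 1.0194371.
The CAD side grows by (1 + 0.0441)^1 = 1.044100.
So the CHF growth factor = 1.0643943.
Annualise: 1.0643943^(1/1) − 1 = 0.064394 = 6.44%.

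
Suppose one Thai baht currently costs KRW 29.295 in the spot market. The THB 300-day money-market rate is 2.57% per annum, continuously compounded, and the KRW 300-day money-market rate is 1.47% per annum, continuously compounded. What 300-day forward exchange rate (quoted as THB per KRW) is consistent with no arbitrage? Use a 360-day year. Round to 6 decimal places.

T = 300/360 years.
KRW growth factor: e^(0.0147×300/360) = 1.0123253.
THB growth factor: e^(0.0257×300/360) = 1.0216476.
Forward (KRW per THB) = 29.295 × 1.0123253 / 1.0216476 = 29.02769.
Invert for THB per KRW: 1 / 29.02769 = 0.034450.

0.034450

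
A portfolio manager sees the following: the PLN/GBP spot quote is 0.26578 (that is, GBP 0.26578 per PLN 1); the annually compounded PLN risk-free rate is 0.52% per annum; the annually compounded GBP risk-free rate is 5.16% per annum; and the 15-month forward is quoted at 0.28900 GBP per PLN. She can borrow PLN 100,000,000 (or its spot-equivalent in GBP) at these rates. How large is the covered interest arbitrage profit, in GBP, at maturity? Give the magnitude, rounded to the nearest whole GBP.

GBP 784,773

T = 15/12 years.
Route A — deposit PLN, sell forward: 100,000,000 × 1.0065042195 × 0.28900 = GBP 29,087,971.94.
Route B — convert at spot, deposit GBP: 100,000,000 × 0.26578 × 1.0649107761 = GBP 28,303,198.61.
The quoted forward overvalues PLN, so borrow GBP, buy PLN at spot, deposit the PLN at 0.52%, and sell the proceeds forward at 0.28900.
Arbitrage profit = |29,087,971.94 − 28,303,198.61| = GBP 784,773.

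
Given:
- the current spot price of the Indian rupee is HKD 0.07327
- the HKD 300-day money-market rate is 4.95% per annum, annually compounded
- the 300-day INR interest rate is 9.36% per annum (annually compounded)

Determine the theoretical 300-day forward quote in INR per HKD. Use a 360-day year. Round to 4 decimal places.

T = 300/360 years.
HKD accumulates by (1 + 0.0495)^(300/360) = 1.04108303.
INR accumulates by (1 + 0.0936)^(300/360) = 1.07741269.
Forward (HKD per INR) = 0.07327 × 1.04108303 / 1.07741269 = 0.070799383.
Invert for INR per HKD: 1 / 0.070799383 = 14.1244.

14.1244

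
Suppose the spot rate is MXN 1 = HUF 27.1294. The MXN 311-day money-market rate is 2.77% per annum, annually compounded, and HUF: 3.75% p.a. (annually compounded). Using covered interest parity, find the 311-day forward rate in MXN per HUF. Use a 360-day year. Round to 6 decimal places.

0.036559

T = 311/360 years.
HUF growth factor: (1 + 0.0375)^(311/360) = 1.0323143.
MXN growth factor: (1 + 0.0277)^(311/360) = 1.0238851.
Forward (HUF per MXN) = 27.1294 × 1.0323143 / 1.0238851 = 27.35274.
Invert for MXN per HUF: 1 / 27.35274 = 0.036559.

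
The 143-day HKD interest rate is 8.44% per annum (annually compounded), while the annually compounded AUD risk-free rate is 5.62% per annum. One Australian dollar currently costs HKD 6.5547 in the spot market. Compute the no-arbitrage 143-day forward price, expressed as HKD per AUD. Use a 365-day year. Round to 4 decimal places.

6.6227

T = 143/365 years.
HKD growth factor: (1 + 0.0844)^(143/365) = 1.032254.
AUD growth factor: (1 + 0.0562)^(143/365) = 1.0216527.
So F = 6.5547 × 1.032254 / 1.0216527 = 6.622716 (HKD/AUD).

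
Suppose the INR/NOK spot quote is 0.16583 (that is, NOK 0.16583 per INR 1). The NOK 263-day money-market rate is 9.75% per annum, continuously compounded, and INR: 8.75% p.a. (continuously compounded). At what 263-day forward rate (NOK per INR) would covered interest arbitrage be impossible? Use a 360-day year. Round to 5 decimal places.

0.16705

T = 263/360 years.
NOK accumulates by e^(0.0975×263/360) = 1.0738273.
INR growth factor: e^(0.0875×263/360) = 1.066011.
So F = 0.16583 × 1.0738273 / 1.066011 = 0.1670459 (NOK/INR).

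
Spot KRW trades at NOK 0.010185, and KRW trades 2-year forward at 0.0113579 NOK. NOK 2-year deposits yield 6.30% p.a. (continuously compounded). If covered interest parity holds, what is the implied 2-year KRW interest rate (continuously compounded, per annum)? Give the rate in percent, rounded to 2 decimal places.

T = 2 years.
By CIP, F/S equals the NOK-to-KRW growth ratio: 0.0113579/0.010185 = 1.1151595.
The NOK side grows by e^(0.0630×2) = 1.1342822.
So the KRW growth factor = 1.017148.
r = ln(1.017148)/2 = 0.008501 → 0.85%.

0.85%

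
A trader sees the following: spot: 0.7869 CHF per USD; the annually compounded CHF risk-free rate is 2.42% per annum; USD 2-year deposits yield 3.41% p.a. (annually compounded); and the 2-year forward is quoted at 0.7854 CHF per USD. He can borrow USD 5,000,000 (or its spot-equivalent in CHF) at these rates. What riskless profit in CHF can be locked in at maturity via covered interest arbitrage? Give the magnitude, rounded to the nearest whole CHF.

CHF 72,154

T = 2 years.
Route A — deposit USD, sell forward: 5,000,000 × 1.06936281 × 0.7854 = CHF 4,199,387.75.
Route B — convert at spot, deposit CHF: 5,000,000 × 0.7869 × 1.04898564 = CHF 4,127,234.00.
The quoted forward overvalues USD, so borrow CHF, buy USD at spot, deposit the USD at 3.41%, and sell the proceeds forward at 0.7854.
Profit = 4,199,387.75 − 4,127,234.00 = CHF 72,154.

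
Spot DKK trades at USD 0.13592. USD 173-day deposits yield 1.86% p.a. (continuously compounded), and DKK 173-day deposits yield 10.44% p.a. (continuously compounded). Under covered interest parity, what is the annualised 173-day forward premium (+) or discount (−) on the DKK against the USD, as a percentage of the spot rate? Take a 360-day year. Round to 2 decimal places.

-8.41%

T = 173/360 years.
CIP forward (USD per DKK) = 0.13592 × 1.0089784/1.0514498 = 0.13042976.
Annualised premium = (F − S)/S × (1/T) = (0.13042976 − 0.13592)/0.13592 ÷ (173/360) = -8.41%.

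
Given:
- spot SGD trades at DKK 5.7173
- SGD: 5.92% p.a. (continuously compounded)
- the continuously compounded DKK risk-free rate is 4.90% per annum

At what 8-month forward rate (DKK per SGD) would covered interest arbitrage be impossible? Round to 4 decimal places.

5.6786

T = 8/12 years.
DKK growth factor: e^(0.0490×8/12) = 1.0332061.
SGD growth factor: e^(0.0592×8/12) = 1.0402558.
CIP: F = S · (grow DKK)/(grow SGD) = 5.7173 × 1.0332061/1.0402558 = 5.678554 DKK per SGD.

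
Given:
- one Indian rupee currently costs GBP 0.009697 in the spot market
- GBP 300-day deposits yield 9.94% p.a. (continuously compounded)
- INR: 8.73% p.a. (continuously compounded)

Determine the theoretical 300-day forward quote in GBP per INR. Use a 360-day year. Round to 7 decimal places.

T = 300/360 years.
GBP accumulates by e^(0.0994×300/360) = 1.0863607.
INR accumulates by e^(0.0873×300/360) = 1.0754616.
So F = 0.009697 × 1.0863607 / 1.0754616 = 0.009795273 (GBP/INR).

0.0097953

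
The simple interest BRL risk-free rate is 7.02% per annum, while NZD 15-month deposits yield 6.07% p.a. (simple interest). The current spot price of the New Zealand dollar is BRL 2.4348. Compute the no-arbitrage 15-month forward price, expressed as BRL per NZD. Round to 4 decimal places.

2.4617

T = 15/12 years.
BRL growth factor: 1 + 0.0702×15/12 = 1.087750.
NZD growth factor: 1 + 0.0607×15/12 = 1.075875.
So F = 2.4348 × 1.087750 / 1.075875 = 2.461674 (BRL/NZD).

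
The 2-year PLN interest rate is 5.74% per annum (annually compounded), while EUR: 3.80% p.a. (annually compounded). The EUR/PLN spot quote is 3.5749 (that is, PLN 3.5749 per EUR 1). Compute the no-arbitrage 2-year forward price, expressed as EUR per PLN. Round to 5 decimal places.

0.26956

T = 2 years.
Growth of 1 PLN over T: (1 + 0.0574)^2 = 1.1180948.
Growth of 1 EUR over T: (1 + 0.0380)^2 = 1.077444.
Forward (PLN per EUR) = 3.5749 × 1.1180948 / 1.077444 = 3.709777.
Invert for EUR per PLN: 1 / 3.709777 = 0.26956.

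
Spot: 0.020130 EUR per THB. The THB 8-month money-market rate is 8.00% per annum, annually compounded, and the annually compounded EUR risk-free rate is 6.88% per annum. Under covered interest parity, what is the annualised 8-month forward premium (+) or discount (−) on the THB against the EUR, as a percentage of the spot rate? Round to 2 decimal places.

T = 8/12 years.
No-arbitrage forward: 0.02013 × 1.0453562 / 1.0526464 = 0.019990588 EUR/THB.
Annualised premium = (F − S)/S × (1/T) = (0.019990588 − 0.02013)/0.02013 ÷ (8/12) = -1.04%.

-1.04%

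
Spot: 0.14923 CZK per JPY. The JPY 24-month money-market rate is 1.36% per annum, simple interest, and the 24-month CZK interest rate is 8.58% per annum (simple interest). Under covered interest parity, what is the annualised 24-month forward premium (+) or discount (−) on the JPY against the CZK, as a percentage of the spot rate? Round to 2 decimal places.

T = 2 years.
F = S · g_CZK/g_JPY = 0.14923 × 1.171600/1.027200 = 0.17020820.
Annualised premium = (F − S)/S × (1/T) = (0.17020820 − 0.14923)/0.14923 ÷ 2 = 7.03%.

+7.03%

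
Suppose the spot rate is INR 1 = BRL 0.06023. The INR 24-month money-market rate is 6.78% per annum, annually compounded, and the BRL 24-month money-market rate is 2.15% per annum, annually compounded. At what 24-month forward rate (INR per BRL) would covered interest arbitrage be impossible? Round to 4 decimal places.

18.1422

T = 2 years.
BRL growth factor: (1 + 0.0215)^2 = 1.04346225.
INR accumulates by (1 + 0.0678)^2 = 1.14019684.
Forward (BRL per INR) = 0.06023 × 1.04346225 / 1.14019684 = 0.055120071.
Invert for INR per BRL: 1 / 0.055120071 = 18.1422.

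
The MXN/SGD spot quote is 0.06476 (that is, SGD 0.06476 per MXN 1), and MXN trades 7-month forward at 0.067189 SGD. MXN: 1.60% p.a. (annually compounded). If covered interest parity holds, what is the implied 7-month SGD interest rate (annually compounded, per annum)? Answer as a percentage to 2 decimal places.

T = 7/12 years.
CIP gives F = S · g_SGD/g_MXN, so g_SGD/g_MXN = 0.067189/0.06476 = 1.0375077.
MXN growth factor: (1 + 0.0160)^(7/12) = 1.0093025.
Hence g_SGD = 1.0471591.
r = 1.0471591^(12/7) − 1 = 0.082200 → 8.22%.

8.22%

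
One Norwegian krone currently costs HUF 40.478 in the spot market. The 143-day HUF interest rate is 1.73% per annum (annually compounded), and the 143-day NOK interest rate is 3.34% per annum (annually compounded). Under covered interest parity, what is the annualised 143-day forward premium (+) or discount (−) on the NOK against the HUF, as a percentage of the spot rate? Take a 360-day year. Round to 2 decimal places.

-1.57%

T = 143/360 years.
CIP forward (HUF per NOK) = 40.478 × 1.0068364/1.013136 = 40.226311.
Annualised premium = (F − S)/S × (1/T) = (40.226311 − 40.478)/40.478 ÷ (143/360) = -1.57%.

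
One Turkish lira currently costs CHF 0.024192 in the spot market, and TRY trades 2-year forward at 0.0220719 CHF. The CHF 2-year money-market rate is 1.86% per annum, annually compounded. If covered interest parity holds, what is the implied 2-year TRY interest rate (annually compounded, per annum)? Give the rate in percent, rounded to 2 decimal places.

T = 2 years.
F/S = 0.0220719/0.024192 = 0.9123636 = (growth of CHF) / (growth of TRY).
The CHF side grows by (1 + 0.0186)^2 = 1.037546.
So the TRY growth factor = 1.1372067.
r = 1.1372067^(1/2) − 1 = 0.066399 → 6.64%.

6.64%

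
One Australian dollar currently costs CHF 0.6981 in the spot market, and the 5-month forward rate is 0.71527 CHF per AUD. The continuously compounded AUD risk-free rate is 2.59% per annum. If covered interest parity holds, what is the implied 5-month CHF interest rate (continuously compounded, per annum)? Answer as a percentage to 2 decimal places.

8.42%

T = 5/12 years.
F/S = 0.71527/0.6981 = 1.0245953 = (growth of CHF) / (growth of AUD).
AUD growth factor: e^(0.0259×5/12) = 1.0108501.
That pins the CHF growth at 1.0357123.
Take logs: ln 1.0357123 / (5/12) = 0.084215, so 8.42%.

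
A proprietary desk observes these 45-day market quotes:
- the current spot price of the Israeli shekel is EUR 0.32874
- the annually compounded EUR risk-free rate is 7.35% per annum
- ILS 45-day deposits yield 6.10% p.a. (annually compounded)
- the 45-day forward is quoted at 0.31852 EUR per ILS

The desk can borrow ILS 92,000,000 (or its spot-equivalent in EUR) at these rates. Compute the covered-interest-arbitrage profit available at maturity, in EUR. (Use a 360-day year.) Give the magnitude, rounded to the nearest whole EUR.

EUR 991,866

T = 45/360 years.
Route A — deposit ILS, sell forward: 92,000,000 × 1.0074289411 × 0.31852 = EUR 29,521,536.50.
Route B — convert at spot, deposit EUR: 92,000,000 × 0.32874 × 1.0089049576 = EUR 30,513,402.25.
The quoted forward undervalues ILS, so borrow ILS, convert to EUR at spot, deposit the EUR at 7.35%, and buy ILS forward at 0.31852 to cover the loan.
The gap between the two covered legs is EUR 991,866.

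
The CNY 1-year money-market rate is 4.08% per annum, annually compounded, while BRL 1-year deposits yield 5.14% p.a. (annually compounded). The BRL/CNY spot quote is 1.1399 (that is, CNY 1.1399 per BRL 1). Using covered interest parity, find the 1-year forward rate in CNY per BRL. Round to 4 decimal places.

T = 1 year.
CNY growth factor: (1 + 0.0408)^1 = 1.040800.
BRL accumulates by (1 + 0.0514)^1 = 1.051400.
CIP: F = S · (grow CNY)/(grow BRL) = 1.1399 × 1.040800/1.051400 = 1.128408 CNY per BRL.

1.1284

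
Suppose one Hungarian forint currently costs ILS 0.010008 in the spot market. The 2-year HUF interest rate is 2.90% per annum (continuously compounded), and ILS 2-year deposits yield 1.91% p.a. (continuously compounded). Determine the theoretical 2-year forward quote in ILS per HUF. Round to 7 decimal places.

0.0098118

T = 2 years.
Growth of 1 ILS over T: e^(0.0191×2) = 1.038939.
Growth of 1 HUF over T: e^(0.0290×2) = 1.059715.
So F = 0.010008 × 1.038939 / 1.059715 = 0.009811790 (ILS/HUF).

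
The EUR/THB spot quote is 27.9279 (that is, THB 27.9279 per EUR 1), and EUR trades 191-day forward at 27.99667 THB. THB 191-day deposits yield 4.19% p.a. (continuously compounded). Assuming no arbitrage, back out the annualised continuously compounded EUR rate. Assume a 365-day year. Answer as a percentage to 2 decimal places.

T = 191/365 years.
By CIP, F/S equals the THB-to-EUR growth ratio: 27.99667/27.9279 = 1.0024624.
THB growth factor: e^(0.0419×191/365) = 1.0221679.
Hence g_EUR = 1.0196571.
Take logs: ln 1.0196571 / (191/365) = 0.037200, so 3.72%.

3.72%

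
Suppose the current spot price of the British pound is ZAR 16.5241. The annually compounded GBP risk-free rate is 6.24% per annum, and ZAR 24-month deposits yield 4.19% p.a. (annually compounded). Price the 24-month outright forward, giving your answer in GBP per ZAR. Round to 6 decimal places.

T = 2 years.
ZAR accumulates by (1 + 0.0419)^2 = 1.0855556.
GBP accumulates by (1 + 0.0624)^2 = 1.1286938.
So F = 16.5241 × 1.0855556 / 1.1286938 = 15.89256 (ZAR/GBP).
Quoted the other way: 1/15.89256 = 0.062923 GBP per ZAR.

0.062923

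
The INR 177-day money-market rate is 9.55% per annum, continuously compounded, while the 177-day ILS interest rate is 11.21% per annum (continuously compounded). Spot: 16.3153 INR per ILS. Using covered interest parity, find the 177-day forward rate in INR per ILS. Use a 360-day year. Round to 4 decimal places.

16.1827

T = 177/360 years.
INR growth factor: e^(0.0955×177/360) = 1.04807397.
ILS accumulates by e^(0.1121×177/360) = 1.056663.
Forward (INR per ILS) = 16.3153 × 1.04807397 / 1.056663 = 16.182682.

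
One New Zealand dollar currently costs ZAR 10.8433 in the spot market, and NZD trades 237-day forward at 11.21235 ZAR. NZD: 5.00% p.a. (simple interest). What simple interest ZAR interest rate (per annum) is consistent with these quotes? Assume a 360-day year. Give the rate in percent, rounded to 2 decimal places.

T = 237/360 years.
F/S = 11.21235/10.8433 = 1.0340348 = (growth of ZAR) / (growth of NZD).
The NZD side grows by 1 + 0.0500×237/360 = 1.0329167.
So the ZAR growth factor = 1.0680718.
r = (1.0680718 − 1)/(237/360) = 0.103400 → 10.34%.

10.34%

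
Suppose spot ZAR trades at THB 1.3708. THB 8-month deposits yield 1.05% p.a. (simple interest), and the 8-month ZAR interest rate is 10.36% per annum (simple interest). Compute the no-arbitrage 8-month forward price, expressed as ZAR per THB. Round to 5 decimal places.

0.77446

T = 8/12 years.
THB growth factor: 1 + 0.0105×8/12 = 1.007000.
ZAR accumulates by 1 + 0.1036×8/12 = 1.0690667.
CIP: F = S · (grow THB)/(grow ZAR) = 1.3708 × 1.007000/1.0690667 = 1.291216 THB per ZAR.
Invert for ZAR per THB: 1 / 1.291216 = 0.77446.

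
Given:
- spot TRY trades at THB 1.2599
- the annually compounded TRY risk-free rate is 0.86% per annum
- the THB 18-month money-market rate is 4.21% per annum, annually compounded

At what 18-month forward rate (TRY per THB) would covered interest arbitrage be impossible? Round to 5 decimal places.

T = 18/12 years.
Growth of 1 THB over T: (1 + 0.0421)^(18/12) = 1.0638101.
TRY growth factor: (1 + 0.0086)^(18/12) = 1.0129277.
CIP: F = S · (grow THB)/(grow TRY) = 1.2599 × 1.0638101/1.0129277 = 1.323189 THB per TRY.
Invert for TRY per THB: 1 / 1.323189 = 0.75575.

0.75575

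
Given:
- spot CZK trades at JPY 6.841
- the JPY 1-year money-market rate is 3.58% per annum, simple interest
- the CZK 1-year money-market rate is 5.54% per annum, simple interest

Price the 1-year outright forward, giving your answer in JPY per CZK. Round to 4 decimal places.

T = 1 year.
Growth of 1 JPY over T: 1 + 0.0358×1 = 1.035800.
CZK growth factor: 1 + 0.0554×1 = 1.055400.
Forward (JPY per CZK) = 6.841 × 1.035800 / 1.055400 = 6.713955.

6.7140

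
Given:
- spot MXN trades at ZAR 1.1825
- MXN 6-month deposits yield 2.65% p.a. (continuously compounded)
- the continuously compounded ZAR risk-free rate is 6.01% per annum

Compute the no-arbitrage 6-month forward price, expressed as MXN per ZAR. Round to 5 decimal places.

T = 6/12 years.
ZAR growth factor: e^(0.0601×6/12) = 1.0305061.
MXN growth factor: e^(0.0265×6/12) = 1.0133382.
CIP: F = S · (grow ZAR)/(grow MXN) = 1.1825 × 1.0305061/1.0133382 = 1.202534 ZAR per MXN.
Invert for MXN per ZAR: 1 / 1.202534 = 0.83158.

0.83158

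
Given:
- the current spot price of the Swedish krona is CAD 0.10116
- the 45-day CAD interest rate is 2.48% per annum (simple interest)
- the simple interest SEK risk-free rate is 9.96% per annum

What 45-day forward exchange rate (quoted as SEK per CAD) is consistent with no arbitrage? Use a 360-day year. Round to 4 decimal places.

9.9775

T = 45/360 years.
Growth of 1 CAD over T: 1 + 0.0248×45/360 = 1.003100.
SEK growth factor: 1 + 0.0996×45/360 = 1.012450.
Forward (CAD per SEK) = 0.10116 × 1.003100 / 1.012450 = 0.1002258.
Invert for SEK per CAD: 1 / 0.1002258 = 9.9775.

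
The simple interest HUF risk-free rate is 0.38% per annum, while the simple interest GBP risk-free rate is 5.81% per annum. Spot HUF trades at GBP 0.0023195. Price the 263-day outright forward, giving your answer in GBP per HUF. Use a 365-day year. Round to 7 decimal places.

0.0024100

T = 263/365 years.
GBP growth factor: 1 + 0.0581×263/365 = 1.0418638.
Growth of 1 HUF over T: 1 + 0.0038×263/365 = 1.0027381.
CIP: F = S · (grow GBP)/(grow HUF) = 0.0023195 × 1.0418638/1.0027381 = 0.002410004 GBP per HUF.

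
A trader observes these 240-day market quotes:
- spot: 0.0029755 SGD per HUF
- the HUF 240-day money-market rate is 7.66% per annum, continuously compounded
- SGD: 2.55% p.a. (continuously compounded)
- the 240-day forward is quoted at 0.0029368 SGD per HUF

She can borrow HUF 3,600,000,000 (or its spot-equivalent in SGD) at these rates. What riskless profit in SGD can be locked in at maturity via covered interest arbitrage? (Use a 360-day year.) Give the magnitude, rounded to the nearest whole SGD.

T = 240/360 years.
Route A — deposit HUF, sell forward: 3,600,000,000 × 1.0523930505 × 0.0029368 = SGD 11,126,404.48.
Route B — convert at spot, deposit SGD: 3,600,000,000 × 0.0029755 × 1.0171453223 = SGD 10,895,457.26.
The quoted forward overvalues HUF, so borrow SGD, buy HUF at spot, deposit the HUF at 7.66%, and sell the proceeds forward at 0.0029368.
The gap between the two covered legs is SGD 230,947.

SGD 230,947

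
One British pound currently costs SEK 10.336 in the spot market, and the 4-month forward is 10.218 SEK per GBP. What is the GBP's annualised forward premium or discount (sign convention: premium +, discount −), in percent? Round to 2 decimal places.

-3.42%

T = 4/12 years.
Period premium: (10.218 − 10.336)/10.336 = -0.0114164.
×(1/T) gives -3.42% p.a.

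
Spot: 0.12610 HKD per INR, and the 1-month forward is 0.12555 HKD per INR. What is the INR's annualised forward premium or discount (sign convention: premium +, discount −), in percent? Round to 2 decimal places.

-5.23%

T = 1/12 years.
(F − S)/S = (0.12555 − 0.1261)/0.1261 = -0.0043616.
Annualise by dividing by T: -0.0043616 / (1/12) = -0.052339 → -5.23%.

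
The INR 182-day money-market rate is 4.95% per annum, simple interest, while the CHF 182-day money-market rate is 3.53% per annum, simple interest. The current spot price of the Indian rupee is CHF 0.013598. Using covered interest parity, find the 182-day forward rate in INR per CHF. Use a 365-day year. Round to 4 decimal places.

74.0519

T = 182/365 years.
Growth of 1 CHF over T: 1 + 0.0353×182/365 = 1.01760164.
Growth of 1 INR over T: 1 + 0.0495×182/365 = 1.02468219.
CIP: F = S · (grow CHF)/(grow INR) = 0.013598 × 1.01760164/1.02468219 = 0.013504038 CHF per INR.
Invert for INR per CHF: 1 / 0.013504038 = 74.0519.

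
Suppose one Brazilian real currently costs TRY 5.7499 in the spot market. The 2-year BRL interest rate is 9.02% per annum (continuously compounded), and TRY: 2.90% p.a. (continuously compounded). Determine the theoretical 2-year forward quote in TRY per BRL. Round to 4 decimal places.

T = 2 years.
TRY growth factor: e^(0.0290×2) = 1.059715.
Growth of 1 BRL over T: e^(0.0902×2) = 1.1976963.
So F = 5.7499 × 1.059715 / 1.1976963 = 5.087479 (TRY/BRL).

5.0875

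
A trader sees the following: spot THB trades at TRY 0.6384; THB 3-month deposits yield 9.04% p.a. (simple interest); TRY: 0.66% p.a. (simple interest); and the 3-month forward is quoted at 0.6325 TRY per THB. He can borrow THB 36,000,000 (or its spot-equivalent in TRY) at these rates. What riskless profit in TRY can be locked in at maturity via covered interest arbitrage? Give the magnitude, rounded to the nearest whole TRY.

T = 3/12 years.
Route A — deposit THB, sell forward: 36,000,000 × 1.022600 × 0.6325 = TRY 23,284,602.00.
Route B — convert at spot, deposit TRY: 36,000,000 × 0.6384 × 1.001650 = TRY 23,020,320.96.
The quoted forward overvalues THB, so borrow TRY, buy THB at spot, deposit the THB at 9.04%, and sell the proceeds forward at 0.6325.
Arbitrage profit = |23,284,602.00 − 23,020,320.96| = TRY 264,281.

TRY 264,281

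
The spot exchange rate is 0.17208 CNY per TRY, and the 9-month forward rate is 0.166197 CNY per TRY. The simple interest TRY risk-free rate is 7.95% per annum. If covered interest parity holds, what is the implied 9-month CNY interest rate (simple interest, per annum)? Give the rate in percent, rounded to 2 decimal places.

3.12%

T = 9/12 years.
CIP gives F = S · g_CNY/g_TRY, so g_CNY/g_TRY = 0.166197/0.17208 = 0.9658124.
The TRY side grows by 1 + 0.0795×9/12 = 1.059625.
So the CNY growth factor = 1.023399.
r = (1.023399 − 1)/(9/12) = 0.031199 → 3.12%.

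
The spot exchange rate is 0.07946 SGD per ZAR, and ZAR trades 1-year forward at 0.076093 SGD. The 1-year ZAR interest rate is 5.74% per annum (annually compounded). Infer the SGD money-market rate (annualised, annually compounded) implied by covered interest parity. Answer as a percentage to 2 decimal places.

T = 1 year.
F/S = 0.076093/0.07946 = 0.9576265 = (growth of SGD) / (growth of ZAR).
The ZAR side grows by (1 + 0.0574)^1 = 1.057400.
So the SGD growth factor = 1.0125943.
Annualise: 1.0125943^(1/1) − 1 = 0.012594 = 1.26%.

1.26%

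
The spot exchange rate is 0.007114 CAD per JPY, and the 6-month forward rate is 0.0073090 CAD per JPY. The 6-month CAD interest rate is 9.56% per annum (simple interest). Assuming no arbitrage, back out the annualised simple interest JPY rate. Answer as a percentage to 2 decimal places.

3.97%

T = 6/12 years.
CIP gives F = S · g_CAD/g_JPY, so g_CAD/g_JPY = 0.007309/0.007114 = 1.0274107.
CAD growth factor: 1 + 0.0956×6/12 = 1.047800.
Hence g_JPY = 1.0198453.
r = (1.0198453 − 1)/(6/12) = 0.039691 → 3.97%.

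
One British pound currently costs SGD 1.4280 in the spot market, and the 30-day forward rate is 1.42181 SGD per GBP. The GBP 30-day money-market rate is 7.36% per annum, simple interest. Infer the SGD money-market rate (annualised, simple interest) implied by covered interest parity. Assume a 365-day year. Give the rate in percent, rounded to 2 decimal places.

2.05%

T = 30/365 years.
By CIP, F/S equals the SGD-to-GBP growth ratio: 1.42181/1.428 = 0.9956653.
GBP growth factor: 1 + 0.0736×30/365 = 1.0060493.
So the SGD growth factor = 1.0016884.
(1.0016884 − 1)/T = 0.020542, i.e. 2.05%.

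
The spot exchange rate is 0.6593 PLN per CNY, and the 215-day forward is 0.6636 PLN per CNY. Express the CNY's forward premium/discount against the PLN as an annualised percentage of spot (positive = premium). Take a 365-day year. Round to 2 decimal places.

+1.11%

T = 215/365 years.
Period premium: (0.6636 − 0.6593)/0.6593 = 0.0065221.
Per annum: 0.0065221 / (215/365) = 0.011072 = 1.11%.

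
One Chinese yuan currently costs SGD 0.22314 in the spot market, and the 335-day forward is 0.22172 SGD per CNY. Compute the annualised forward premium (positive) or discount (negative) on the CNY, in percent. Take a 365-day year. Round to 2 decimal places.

T = 335/365 years.
(F − S)/S = (0.22172 − 0.22314)/0.22314 = -0.0063637.
Annualise by dividing by T: -0.0063637 / (335/365) = -0.006934 → -0.69%.

-0.69%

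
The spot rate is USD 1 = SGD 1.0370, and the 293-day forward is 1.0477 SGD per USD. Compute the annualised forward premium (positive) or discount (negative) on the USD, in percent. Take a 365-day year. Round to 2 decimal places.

T = 293/365 years.
USD trades forward at +1.03182% vs spot over the period.
Annualise by dividing by T: 0.0103182 / (293/365) = 0.012854 → 1.29%.

+1.29%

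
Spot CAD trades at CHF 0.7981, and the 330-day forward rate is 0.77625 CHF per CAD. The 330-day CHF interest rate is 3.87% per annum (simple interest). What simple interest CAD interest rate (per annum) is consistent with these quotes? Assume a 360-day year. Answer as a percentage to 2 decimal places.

T = 330/360 years.
F/S = 0.77625/0.7981 = 0.9726225 = (growth of CHF) / (growth of CAD).
CHF growth factor: 1 + 0.0387×330/360 = 1.035475.
So the CAD growth factor = 1.0646217.
r = (1.0646217 − 1)/(330/360) = 0.070496 → 7.05%.

7.05%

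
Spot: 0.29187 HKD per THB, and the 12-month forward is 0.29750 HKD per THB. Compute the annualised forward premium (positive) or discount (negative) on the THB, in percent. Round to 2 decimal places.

T = 1 year.
Period premium: (0.29750 − 0.29187)/0.29187 = 0.0192894.
Per annum: 0.0192894 / 1 = 0.019289 = 1.93%.

+1.93%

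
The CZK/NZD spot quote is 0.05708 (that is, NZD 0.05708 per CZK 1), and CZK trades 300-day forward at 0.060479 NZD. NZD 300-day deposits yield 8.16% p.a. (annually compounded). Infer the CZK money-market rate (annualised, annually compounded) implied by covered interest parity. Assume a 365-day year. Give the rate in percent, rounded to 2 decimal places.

T = 300/365 years.
By CIP, F/S equals the NZD-to-CZK growth ratio: 0.060479/0.05708 = 1.0595480.
NZD growth factor: (1 + 0.0816)^(300/365) = 1.0665961.
Hence g_CZK = 1.006652.
Annualise: 1.006652^(365/300) − 1 = 0.008099 = 0.81%.

0.81%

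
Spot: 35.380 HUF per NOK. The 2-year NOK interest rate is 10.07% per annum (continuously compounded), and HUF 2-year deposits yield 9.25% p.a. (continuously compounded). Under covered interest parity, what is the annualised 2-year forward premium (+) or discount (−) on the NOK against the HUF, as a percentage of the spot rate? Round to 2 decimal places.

T = 2 years.
F = S · g_HUF/g_NOK = 35.38 × 1.2032184/1.2231139 = 34.804499.
(F − S)/S ÷ T = (34.804499 − 35.38)/35.38/2 = -0.008133 → -0.81%.

-0.81%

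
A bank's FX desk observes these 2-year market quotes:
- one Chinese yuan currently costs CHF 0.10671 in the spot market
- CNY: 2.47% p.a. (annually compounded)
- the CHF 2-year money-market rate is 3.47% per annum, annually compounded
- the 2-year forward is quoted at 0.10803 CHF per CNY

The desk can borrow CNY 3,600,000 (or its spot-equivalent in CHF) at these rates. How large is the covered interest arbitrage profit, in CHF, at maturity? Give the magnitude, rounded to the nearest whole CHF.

T = 2 years.
Route A — deposit CNY, sell forward: 3,600,000 × 1.05001009 × 0.10803 = CHF 408,357.32.
Route B — convert at spot, deposit CHF: 3,600,000 × 0.10671 × 1.07060409 = CHF 411,278.98.
The quoted forward undervalues CNY, so borrow CNY, convert to CHF at spot, deposit the CHF at 3.47%, and buy CNY forward at 0.10803 to cover the loan.
Profit = 411,278.98 − 408,357.32 = CHF 2,922.

CHF 2,922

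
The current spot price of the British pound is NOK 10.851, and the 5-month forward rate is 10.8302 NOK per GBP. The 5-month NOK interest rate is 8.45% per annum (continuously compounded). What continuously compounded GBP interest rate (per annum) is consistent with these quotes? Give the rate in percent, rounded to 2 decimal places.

8.91%

T = 5/12 years.
F/S = 10.8302/10.851 = 0.9980831 = (growth of NOK) / (growth of GBP).
NOK growth factor: e^(0.0845×5/12) = 1.0358355.
So the GBP growth factor = 1.0378249.
Take logs: ln 1.0378249 / (5/12) = 0.089105, so 8.91%.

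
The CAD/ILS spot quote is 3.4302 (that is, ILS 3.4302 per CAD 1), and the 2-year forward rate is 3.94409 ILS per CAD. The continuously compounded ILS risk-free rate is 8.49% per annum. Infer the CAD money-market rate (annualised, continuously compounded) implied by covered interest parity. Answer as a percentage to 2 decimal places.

1.51%

T = 2 years.
CIP gives F = S · g_ILS/g_CAD, so g_ILS/g_CAD = 3.94409/3.4302 = 1.1498134.
ILS growth factor: e^(0.0849×2) = 1.1850678.
Hence g_CAD = 1.030661.
Take logs: ln 1.030661 / 2 = 0.015100, so 1.51%.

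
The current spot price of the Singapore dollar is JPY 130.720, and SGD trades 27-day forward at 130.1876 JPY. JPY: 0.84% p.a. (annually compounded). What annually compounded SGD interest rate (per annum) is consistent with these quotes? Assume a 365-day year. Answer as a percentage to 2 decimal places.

T = 27/365 years.
By CIP, F/S equals the JPY-to-SGD growth ratio: 130.1876/130.72 = 0.9959272.
JPY growth factor: (1 + 0.0084)^(27/365) = 1.000619.
That pins the SGD growth at 1.004711.
Annualise: 1.004711^(365/27) − 1 = 0.065598 = 6.56%.

6.56%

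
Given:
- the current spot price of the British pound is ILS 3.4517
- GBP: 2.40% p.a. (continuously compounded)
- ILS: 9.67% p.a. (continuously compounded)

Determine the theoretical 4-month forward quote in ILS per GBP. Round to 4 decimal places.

T = 4/12 years.
ILS growth factor: e^(0.0967×4/12) = 1.0327585.
GBP accumulates by e^(0.0240×4/12) = 1.0080321.
CIP: F = S · (grow ILS)/(grow GBP) = 3.4517 × 1.0327585/1.0080321 = 3.536368 ILS per GBP.

3.5364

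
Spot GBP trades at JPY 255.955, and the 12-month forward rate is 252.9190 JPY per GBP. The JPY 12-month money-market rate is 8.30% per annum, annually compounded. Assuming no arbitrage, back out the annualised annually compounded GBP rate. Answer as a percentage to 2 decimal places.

T = 1 year.
CIP gives F = S · g_JPY/g_GBP, so g_JPY/g_GBP = 252.919/255.955 = 0.9881385.
The JPY side grows by (1 + 0.0830)^1 = 1.083000.
So the GBP growth factor = 1.0960002.
Annualise: 1.0960002^(1/1) − 1 = 0.096000 = 9.60%.

9.60%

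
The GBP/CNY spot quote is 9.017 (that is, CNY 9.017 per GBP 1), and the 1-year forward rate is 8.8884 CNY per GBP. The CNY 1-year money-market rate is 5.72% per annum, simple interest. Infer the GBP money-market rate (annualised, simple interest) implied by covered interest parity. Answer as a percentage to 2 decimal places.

T = 1 year.
By CIP, F/S equals the CNY-to-GBP growth ratio: 8.8884/9.017 = 0.9857381.
CNY growth factor: 1 + 0.0572×1 = 1.057200.
That pins the GBP growth at 1.0724958.
r = (1.0724958 − 1)/1 = 0.072496 → 7.25%.

7.25%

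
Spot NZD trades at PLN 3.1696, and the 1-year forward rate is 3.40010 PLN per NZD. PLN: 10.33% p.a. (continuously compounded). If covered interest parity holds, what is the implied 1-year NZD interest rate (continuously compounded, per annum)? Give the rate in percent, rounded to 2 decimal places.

T = 1 year.
By CIP, F/S equals the PLN-to-NZD growth ratio: 3.4001/3.1696 = 1.0727221.
PLN growth factor: e^(0.1033×1) = 1.108824.
That pins the NZD growth at 1.0336545.
r = ln(1.0336545)/1 = 0.033101 → 3.31%.

3.31%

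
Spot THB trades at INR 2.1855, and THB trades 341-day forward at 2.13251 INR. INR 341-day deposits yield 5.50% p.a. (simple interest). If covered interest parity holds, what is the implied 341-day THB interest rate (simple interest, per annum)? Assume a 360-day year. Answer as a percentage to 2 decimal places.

T = 341/360 years.
By CIP, F/S equals the INR-to-THB growth ratio: 2.13251/2.1855 = 0.9757538.
INR growth factor: 1 + 0.0550×341/360 = 1.0520972.
So the THB growth factor = 1.0782404.
r = (1.0782404 − 1)/(341/360) = 0.082600 → 8.26%.

8.26%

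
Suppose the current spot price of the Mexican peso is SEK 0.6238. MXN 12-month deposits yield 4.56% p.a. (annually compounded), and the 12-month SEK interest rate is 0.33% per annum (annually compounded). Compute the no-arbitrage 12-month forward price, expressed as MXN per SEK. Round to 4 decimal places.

T = 1 year.
Growth of 1 SEK over T: (1 + 0.0033)^1 = 1.003300.
Growth of 1 MXN over T: (1 + 0.0456)^1 = 1.045600.
Forward (SEK per MXN) = 0.6238 × 1.003300 / 1.045600 = 0.5985640.
Invert for MXN per SEK: 1 / 0.5985640 = 1.6707.

1.6707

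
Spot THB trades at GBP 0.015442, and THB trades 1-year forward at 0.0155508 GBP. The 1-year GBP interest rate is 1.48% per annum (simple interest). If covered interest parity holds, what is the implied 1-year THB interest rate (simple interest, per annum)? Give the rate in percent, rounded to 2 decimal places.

0.77%

T = 1 year.
CIP gives F = S · g_GBP/g_THB, so g_GBP/g_THB = 0.0155508/0.015442 = 1.0070457.
The GBP side grows by 1 + 0.0148×1 = 1.014800.
So the THB growth factor = 1.007700.
(1.007700 − 1)/T = 0.007700, i.e. 0.77%.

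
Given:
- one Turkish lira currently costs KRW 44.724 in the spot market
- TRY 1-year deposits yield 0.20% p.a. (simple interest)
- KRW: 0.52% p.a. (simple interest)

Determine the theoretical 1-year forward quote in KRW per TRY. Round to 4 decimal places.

T = 1 year.
Growth of 1 KRW over T: 1 + 0.0052×1 = 1.005200.
Growth of 1 TRY over T: 1 + 0.0020×1 = 1.002000.
So F = 44.724 × 1.005200 / 1.002000 = 44.866831 (KRW/TRY).

44.8668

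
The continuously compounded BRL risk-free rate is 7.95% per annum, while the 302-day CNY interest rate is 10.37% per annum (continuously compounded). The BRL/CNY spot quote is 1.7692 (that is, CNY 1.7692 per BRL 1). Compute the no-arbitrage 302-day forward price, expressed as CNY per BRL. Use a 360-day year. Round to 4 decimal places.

1.8055

T = 302/360 years.
CNY accumulates by e^(0.1037×302/360) = 1.0908888.
BRL accumulates by e^(0.0795×302/360) = 1.0689658.
Forward (CNY per BRL) = 1.7692 × 1.0908888 / 1.0689658 = 1.805484.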